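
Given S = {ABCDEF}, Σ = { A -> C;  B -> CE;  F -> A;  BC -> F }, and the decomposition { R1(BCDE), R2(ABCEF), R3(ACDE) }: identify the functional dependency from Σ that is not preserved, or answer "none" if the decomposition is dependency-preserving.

A → C lies within R2.
B → CE lies within R1.
F → A lies within R2.
BC → F lies within R2.
Every dependency is enforceable on the fragments, so the decomposition is dependency-preserving.

none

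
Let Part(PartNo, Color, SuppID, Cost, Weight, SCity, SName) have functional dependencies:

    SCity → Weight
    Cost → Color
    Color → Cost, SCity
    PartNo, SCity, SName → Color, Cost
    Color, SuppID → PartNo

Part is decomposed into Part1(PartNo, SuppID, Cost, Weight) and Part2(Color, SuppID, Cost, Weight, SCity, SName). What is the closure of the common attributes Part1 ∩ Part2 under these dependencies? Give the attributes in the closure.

PartNo, Color, SuppID, Cost, Weight, SCity

Part1 ∩ Part2 = {SuppID, Cost, Weight}.
Cost → Color applies, adding Color
Color → Cost, SCity applies, adding SCity
Color, SuppID → PartNo applies, adding PartNo
Closure: {PartNo, Color, SuppID, Cost, Weight, SCity}.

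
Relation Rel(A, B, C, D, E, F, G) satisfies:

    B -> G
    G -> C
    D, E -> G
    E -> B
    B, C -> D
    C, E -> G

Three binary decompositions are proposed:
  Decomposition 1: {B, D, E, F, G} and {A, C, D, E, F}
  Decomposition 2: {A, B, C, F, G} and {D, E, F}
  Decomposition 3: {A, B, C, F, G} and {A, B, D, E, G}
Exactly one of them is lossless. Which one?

Decomposition 1: common = {D, E, F}, closure = {B, C, D, E, F, G} → lossless.
Decomposition 2: common = {F}, closure = {F} → lossy.
Decomposition 3: common = {A, B, G}, closure = {A, B, C, D, G} → lossy.

Decomposition 1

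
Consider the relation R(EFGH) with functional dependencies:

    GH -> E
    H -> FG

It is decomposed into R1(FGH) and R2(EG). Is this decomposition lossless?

No

Common attributes: R1 ∩ R2 = {G}.
No dependency enlarges {G}, so (G)⁺ = {G}.
The closure contains neither all of R1 = {FGH} nor all of R2 = {EG}, so the common attributes are not a superkey of either fragment. The join is lossy.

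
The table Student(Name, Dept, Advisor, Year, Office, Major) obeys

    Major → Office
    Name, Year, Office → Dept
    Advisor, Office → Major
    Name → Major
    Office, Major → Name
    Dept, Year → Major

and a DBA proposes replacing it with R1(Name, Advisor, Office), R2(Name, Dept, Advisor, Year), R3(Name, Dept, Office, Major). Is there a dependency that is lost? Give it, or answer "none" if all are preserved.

none

Major → Office lies within R3.
Name, Year, Office → Dept: restricted closure across fragments reaches Dept.
Advisor, Office → Major: restricted closure across fragments reaches Major.
Name → Major lies within R3.
Office, Major → Name lies within R3.
Dept, Year → Major: restricted closure across fragments reaches Major.
Every dependency is enforceable on the fragments, so the decomposition is dependency-preserving.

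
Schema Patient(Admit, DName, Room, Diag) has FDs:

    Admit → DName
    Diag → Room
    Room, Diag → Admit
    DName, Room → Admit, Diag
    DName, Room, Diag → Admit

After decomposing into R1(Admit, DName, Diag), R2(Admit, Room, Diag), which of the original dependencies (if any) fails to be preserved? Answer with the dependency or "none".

Check DName, Room → Admit, Diag: no single fragment contains all of {Admit, DName, Room, Diag}, and the restricted closure of {DName, Room} across the fragments never reaches {Admit, Diag}.
Admit → DName is preserved.
Diag → Room is preserved.
Room, Diag → Admit is preserved.
DName, Room, Diag → Admit is preserved.

DName, Room → Admit, Diag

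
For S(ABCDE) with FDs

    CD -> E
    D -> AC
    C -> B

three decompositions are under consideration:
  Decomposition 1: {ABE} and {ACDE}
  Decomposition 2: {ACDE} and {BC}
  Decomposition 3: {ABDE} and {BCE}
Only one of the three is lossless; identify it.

Decomposition 1: common = {AE}, closure = {AE} → lossy.
Decomposition 2: common = {C}, closure = {BC} → lossless.
Decomposition 3: common = {BE}, closure = {BE} → lossy.

Decomposition 2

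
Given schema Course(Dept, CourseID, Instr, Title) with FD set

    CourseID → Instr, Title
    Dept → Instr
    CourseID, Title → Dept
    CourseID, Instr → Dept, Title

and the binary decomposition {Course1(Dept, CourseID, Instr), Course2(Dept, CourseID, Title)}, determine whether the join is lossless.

Common attributes: Course1 ∩ Course2 = {Dept, CourseID}.
Closure of {Dept, CourseID}: CourseID → Instr, Title applies, adding Instr, Title. So (Dept, CourseID)⁺ = {Dept, CourseID, Instr, Title}.
This closure contains every attribute of Course1, so Course1 ∩ Course2 → Course1. The join is lossless.

Yes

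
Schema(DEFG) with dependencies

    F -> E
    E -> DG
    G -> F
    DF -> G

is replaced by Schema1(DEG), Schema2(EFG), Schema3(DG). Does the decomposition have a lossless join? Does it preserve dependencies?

Lossless test (chase): Rows 1 and 2 agree on E; apply E→DG and equate their DG entries. Rows 1 and 2 agree on G; apply G→F and equate their F entries. Rows 1 and 3 agree on G; apply G→F and equate their F entries. Rows 1 and 3 agree on F; apply F→E and equate their E entries. Row 1 is now all distinguished symbols — the join is lossless.
Dependency preservation: DF → G is not contained in any single fragment, but the restricted closure of its left-hand side across the fragments still reaches the right-hand side; the remaining FDs each lie inside some fragment. All dependencies are preserved.

lossless and dependency-preserving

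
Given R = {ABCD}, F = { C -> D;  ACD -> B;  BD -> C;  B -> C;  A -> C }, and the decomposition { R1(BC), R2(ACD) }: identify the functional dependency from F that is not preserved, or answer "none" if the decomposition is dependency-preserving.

Check ACD → B: no single fragment contains all of {ABCD}, and the restricted closure of {ACD} across the fragments never reaches {B}.
C → D is preserved.
BD → C is preserved.
B → C is preserved.
A → C is preserved.

ACD -> B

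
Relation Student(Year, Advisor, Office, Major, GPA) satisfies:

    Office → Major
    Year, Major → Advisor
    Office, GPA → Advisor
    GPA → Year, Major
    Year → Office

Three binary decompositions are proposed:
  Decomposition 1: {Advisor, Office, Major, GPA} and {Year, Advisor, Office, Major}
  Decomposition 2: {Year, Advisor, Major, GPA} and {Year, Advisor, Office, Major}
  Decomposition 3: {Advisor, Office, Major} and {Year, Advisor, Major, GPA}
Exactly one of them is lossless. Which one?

Decomposition 1: common = {Advisor, Office, Major}, closure = {Advisor, Office, Major} → lossy.
Decomposition 2: common = {Year, Advisor, Major}, closure = {Year, Advisor, Office, Major} → lossless.
Decomposition 3: common = {Advisor, Major}, closure = {Advisor, Major} → lossy.

Decomposition 2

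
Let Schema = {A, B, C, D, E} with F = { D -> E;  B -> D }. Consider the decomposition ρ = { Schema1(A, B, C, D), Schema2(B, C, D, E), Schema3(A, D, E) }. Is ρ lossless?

Chase test. Columns are A, B, C, D, E; row i has aⱼ where attribute j ∈ Schemai, else bᵢⱼ.
Initial tableau (one row per fragment):
  row 1: a1 a2 a3 a4 b15
  row 2: b21 a2 a3 a4 a5
  row 3: a1 b32 b33 a4 a5
Rows 1 and 2 agree on D; apply D→E and equate their E entries.
Row 1 is now all distinguished symbols — the join is lossless.

Yes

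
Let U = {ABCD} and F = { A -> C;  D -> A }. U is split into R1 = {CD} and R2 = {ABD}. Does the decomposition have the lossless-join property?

Common attributes: R1 ∩ R2 = {D}.
Closure of {D}: D → A applies, adding A; A → C applies, adding C. So (D)⁺ = {ACD}.
This closure contains every attribute of R1, so R1 ∩ R2 → R1. The join is lossless.

Yes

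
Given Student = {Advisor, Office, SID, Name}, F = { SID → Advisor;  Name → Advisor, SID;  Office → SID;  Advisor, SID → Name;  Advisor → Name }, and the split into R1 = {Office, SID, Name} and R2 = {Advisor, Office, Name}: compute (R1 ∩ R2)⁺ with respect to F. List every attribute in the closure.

R1 ∩ R2 = {Office, Name}.
Name → Advisor, SID applies, adding Advisor, SID
Closure: {Advisor, Office, SID, Name}.

Advisor, Office, SID, Name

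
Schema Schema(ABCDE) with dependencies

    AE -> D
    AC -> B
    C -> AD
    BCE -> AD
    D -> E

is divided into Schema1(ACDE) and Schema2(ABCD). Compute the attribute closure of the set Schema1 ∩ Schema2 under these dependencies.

ABCDE

Schema1 ∩ Schema2 = {ACD}.
AC → B applies, adding B
D → E applies, adding E
Closure: {ABCDE}.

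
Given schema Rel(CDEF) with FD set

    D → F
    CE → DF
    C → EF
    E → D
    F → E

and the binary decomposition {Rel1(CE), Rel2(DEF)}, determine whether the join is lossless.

Common attributes: Rel1 ∩ Rel2 = {E}.
Closure of {E}: E → D applies, adding D; D → F applies, adding F. So (E)⁺ = {DEF}.
This closure contains every attribute of Rel2, so Rel1 ∩ Rel2 → Rel2. The join is lossless.

Yes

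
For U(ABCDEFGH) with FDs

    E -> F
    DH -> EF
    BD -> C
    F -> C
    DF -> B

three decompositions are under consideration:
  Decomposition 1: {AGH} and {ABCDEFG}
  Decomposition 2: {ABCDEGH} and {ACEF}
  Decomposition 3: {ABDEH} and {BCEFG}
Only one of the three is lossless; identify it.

Decomposition 2

Decomposition 1: common = {AG}, closure = {AG} → lossy.
Decomposition 2: common = {ACE}, closure = {ACEF} → lossless.
Decomposition 3: common = {BE}, closure = {BCEF} → lossy.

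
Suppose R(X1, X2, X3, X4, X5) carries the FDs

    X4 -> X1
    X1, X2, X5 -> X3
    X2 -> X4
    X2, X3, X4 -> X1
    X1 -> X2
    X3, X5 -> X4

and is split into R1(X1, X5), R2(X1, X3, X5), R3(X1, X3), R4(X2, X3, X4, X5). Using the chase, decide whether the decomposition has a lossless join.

Yes

Chase test. Columns are X1, X2, X3, X4, X5; row i has aⱼ where attribute j ∈ Ri, else bᵢⱼ.
Initial tableau (one row per fragment):
  row 1: a1 b12 b13 b14 a5
  row 2: a1 b22 a3 b24 a5
  row 3: a1 b32 a3 b34 b35
  row 4: b41 a2 a3 a4 a5
Rows 1 and 2 agree on X1; apply X1→X2 and equate their X2 entries.
Rows 1 and 3 agree on X1; apply X1→X2 and equate their X2 entries.
Rows 2 and 4 agree on X3, X5; apply X3, X5→X4 and equate their X4 entries.
Rows 2 and 4 agree on X4; apply X4→X1 and equate their X1 entries.
Rows 1 and 2 agree on X1, X2, X5; apply X1, X2, X5→X3 and equate their X3 entries.
Rows 1 and 2 agree on X2; apply X2→X4 and equate their X4 entries.
Rows 1 and 3 agree on X2; apply X2→X4 and equate their X4 entries.
Rows 1 and 4 agree on X1; apply X1→X2 and equate their X2 entries.
Row 1 is now all distinguished symbols — the join is lossless.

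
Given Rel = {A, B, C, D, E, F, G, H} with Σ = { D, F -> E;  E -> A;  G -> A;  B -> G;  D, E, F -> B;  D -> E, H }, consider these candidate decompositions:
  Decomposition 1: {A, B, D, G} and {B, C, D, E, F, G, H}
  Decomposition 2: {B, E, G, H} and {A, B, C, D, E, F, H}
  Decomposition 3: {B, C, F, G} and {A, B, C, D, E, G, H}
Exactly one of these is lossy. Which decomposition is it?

Decomposition 3

Decomposition 1: common = {B, D, G}, closure = {A, B, D, E, G, H} → lossless.
Decomposition 2: common = {B, E, H}, closure = {A, B, E, G, H} → lossless.
Decomposition 3: common = {B, C, G}, closure = {A, B, C, G} → lossy.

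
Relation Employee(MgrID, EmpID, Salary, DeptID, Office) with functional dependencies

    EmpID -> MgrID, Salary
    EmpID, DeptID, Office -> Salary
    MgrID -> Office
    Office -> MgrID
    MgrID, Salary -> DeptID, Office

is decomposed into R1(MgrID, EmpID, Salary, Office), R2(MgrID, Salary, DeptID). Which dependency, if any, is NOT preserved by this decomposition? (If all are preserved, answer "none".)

EmpID → MgrID, Salary lies within R1.
EmpID, DeptID, Office → Salary: restricted closure across fragments reaches Salary.
MgrID → Office lies within R1.
Office → MgrID lies within R1.
MgrID, Salary → DeptID, Office: restricted closure across fragments reaches DeptID, Office.
Every dependency is enforceable on the fragments, so the decomposition is dependency-preserving.

none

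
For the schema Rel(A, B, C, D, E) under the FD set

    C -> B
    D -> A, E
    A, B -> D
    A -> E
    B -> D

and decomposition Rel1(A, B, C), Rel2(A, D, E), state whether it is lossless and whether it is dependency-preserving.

lossy and not dependency-preserving

Lossless test: (A)⁺ = {A, E}, which is a superkey of neither fragment — lossy.
Dependency preservation: the restricted closure of {A, B} across the fragments never reaches {D}, so A, B → D cannot be enforced without a join — not preserved.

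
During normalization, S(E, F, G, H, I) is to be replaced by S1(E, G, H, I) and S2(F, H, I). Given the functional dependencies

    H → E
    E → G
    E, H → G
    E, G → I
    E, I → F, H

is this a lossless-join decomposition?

Common attributes: S1 ∩ S2 = {H, I}.
Closure of {H, I}: H → E applies, adding E; E → G applies, adding G; E, I → F, H applies, adding F. So (H, I)⁺ = {E, F, G, H, I}.
This closure contains every attribute of S1, so S1 ∩ S2 → S1. The join is lossless.

Yes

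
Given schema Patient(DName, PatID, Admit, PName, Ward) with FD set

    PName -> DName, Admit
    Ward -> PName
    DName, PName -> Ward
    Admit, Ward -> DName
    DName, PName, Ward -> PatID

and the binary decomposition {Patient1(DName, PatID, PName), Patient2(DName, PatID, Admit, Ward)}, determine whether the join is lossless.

No

Common attributes: Patient1 ∩ Patient2 = {DName, PatID}.
No dependency enlarges {DName, PatID}, so (DName, PatID)⁺ = {DName, PatID}.
The closure contains neither all of Patient1 = {DName, PatID, PName} nor all of Patient2 = {DName, PatID, Admit, Ward}, so the common attributes are not a superkey of either fragment. The join is lossy.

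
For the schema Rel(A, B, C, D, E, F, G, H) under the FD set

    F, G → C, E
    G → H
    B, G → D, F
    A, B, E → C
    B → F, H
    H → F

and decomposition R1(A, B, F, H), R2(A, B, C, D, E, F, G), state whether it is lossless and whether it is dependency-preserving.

lossless but not dependency-preserving

Lossless test: (A, B, F)⁺ = {A, B, F, H}, which contains all of one fragment — lossless.
Dependency preservation: the restricted closure of {G} across the fragments never reaches {H}, so G → H cannot be enforced without a join — not preserved.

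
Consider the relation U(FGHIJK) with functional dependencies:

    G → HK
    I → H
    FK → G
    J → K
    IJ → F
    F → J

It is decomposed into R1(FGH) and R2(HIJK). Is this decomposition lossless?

No

Common attributes: R1 ∩ R2 = {H}.
No dependency enlarges {H}, so (H)⁺ = {H}.
The closure contains neither all of R1 = {FGH} nor all of R2 = {HIJK}, so the common attributes are not a superkey of either fragment. The join is lossy.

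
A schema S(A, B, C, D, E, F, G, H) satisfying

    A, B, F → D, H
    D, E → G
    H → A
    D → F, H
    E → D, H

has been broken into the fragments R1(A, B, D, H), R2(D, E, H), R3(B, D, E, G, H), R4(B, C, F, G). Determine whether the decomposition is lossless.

No

Chase test. Columns are A, B, C, D, E, F, G, H; row i has aⱼ where attribute j ∈ Ri, else bᵢⱼ.
Initial tableau (one row per fragment):
  row 1: a1 a2 b13 a4 b15 b16 b17 a8
  row 2: b21 b22 b23 a4 a5 b26 b27 a8
  row 3: b31 a2 b33 a4 a5 b36 a7 a8
  row 4: b41 a2 a3 b44 b45 a6 a7 b48
Rows 2 and 3 agree on D, E; apply D, E→G and equate their G entries.
Rows 1 and 2 agree on H; apply H→A and equate their A entries.
Rows 1 and 3 agree on H; apply H→A and equate their A entries.
Rows 1 and 2 agree on D; apply D→F, H and equate their F, H entries.
Rows 1 and 3 agree on D; apply D→F, H and equate their F, H entries.
No row becomes fully distinguished — the join is lossy.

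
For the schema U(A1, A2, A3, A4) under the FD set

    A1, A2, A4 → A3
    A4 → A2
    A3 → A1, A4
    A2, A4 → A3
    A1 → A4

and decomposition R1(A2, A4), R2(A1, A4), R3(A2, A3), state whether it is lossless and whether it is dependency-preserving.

Lossless test (chase): Rows 1 and 2 agree on A4; apply A4→A2 and equate their A2 entries. Rows 1 and 2 agree on A2, A4; apply A2, A4→A3 and equate their A3 entries. Rows 1 and 2 agree on A3; apply A3→A1, A4 and equate their A1, A4 entries. No row becomes fully distinguished — the join is lossy.
Dependency preservation: the restricted closure of {A1, A2, A4} across the fragments never reaches {A3}, so A1, A2, A4 → A3 cannot be enforced without a join — not preserved.

lossy and not dependency-preserving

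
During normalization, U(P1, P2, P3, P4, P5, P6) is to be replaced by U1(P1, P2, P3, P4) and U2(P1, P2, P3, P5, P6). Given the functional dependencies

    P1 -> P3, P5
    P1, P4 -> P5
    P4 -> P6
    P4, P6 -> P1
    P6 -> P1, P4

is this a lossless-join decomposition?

Common attributes: U1 ∩ U2 = {P1, P2, P3}.
Closure of {P1, P2, P3}: P1 → P3, P5 applies, adding P5. So (P1, P2, P3)⁺ = {P1, P2, P3, P5}.
The closure contains neither all of U1 = {P1, P2, P3, P4} nor all of U2 = {P1, P2, P3, P5, P6}, so the common attributes are not a superkey of either fragment. The join is lossy.

No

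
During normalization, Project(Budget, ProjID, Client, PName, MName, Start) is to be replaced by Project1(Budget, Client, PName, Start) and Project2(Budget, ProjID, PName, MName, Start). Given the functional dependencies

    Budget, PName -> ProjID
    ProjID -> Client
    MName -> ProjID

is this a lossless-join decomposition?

Common attributes: Project1 ∩ Project2 = {Budget, PName, Start}.
Closure of {Budget, PName, Start}: Budget, PName → ProjID applies, adding ProjID; ProjID → Client applies, adding Client. So (Budget, PName, Start)⁺ = {Budget, ProjID, Client, PName, Start}.
This closure contains every attribute of Project1, so Project1 ∩ Project2 → Project1. The join is lossless.

Yes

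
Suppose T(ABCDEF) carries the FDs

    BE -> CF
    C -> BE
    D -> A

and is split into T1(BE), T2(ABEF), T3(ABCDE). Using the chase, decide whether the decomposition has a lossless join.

Chase test. Columns are ABCDEF; row i has aⱼ where attribute j ∈ Ti, else bᵢⱼ.
Initial tableau (one row per fragment):
  row 1: b11 a2 b13 b14 a5 b16
  row 2: a1 a2 b23 b24 a5 a6
  row 3: a1 a2 a3 a4 a5 b36
Rows 1 and 2 agree on BE; apply BE→CF and equate their CF entries.
Rows 1 and 3 agree on BE; apply BE→CF and equate their CF entries.
Row 3 is now all distinguished symbols — the join is lossless.

Yes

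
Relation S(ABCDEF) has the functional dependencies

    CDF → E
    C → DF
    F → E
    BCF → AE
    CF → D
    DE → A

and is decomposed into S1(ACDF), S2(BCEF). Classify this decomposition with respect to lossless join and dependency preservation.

Lossless test: (CF)⁺ = {ACDEF}, which contains all of one fragment — lossless.
Dependency preservation: the restricted closure of {DE} across the fragments never reaches {A}, so DE → A cannot be enforced without a join — not preserved.

lossless but not dependency-preserving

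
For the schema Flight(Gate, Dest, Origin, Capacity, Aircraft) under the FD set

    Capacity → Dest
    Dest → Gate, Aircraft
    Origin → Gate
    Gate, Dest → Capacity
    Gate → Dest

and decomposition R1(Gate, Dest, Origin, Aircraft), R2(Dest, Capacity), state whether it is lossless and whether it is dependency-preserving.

Lossless test: (Dest)⁺ = {Gate, Dest, Capacity, Aircraft}, which contains all of one fragment — lossless.
Dependency preservation: Gate, Dest → Capacity is not contained in any single fragment, but the restricted closure of its left-hand side across the fragments still reaches the right-hand side; the remaining FDs each lie inside some fragment. All dependencies are preserved.

lossless and dependency-preserving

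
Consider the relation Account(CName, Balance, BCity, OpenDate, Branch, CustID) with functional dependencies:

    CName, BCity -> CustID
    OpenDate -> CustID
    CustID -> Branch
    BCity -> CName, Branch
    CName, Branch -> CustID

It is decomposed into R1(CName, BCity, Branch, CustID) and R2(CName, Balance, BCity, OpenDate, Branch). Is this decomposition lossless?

Yes

Common attributes: R1 ∩ R2 = {CName, BCity, Branch}.
Closure of {CName, BCity, Branch}: CName, BCity → CustID applies, adding CustID. So (CName, BCity, Branch)⁺ = {CName, BCity, Branch, CustID}.
This closure contains every attribute of R1, so R1 ∩ R2 → R1. The join is lossless.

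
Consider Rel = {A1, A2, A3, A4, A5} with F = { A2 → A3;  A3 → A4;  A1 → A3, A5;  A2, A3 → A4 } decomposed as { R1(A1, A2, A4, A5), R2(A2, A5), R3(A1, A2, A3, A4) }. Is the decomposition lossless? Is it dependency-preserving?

Lossless test (chase): Rows 1 and 2 agree on A2; apply A2→A3 and equate their A3 entries. Rows 1 and 3 agree on A2; apply A2→A3 and equate their A3 entries. Rows 1 and 2 agree on A3; apply A3→A4 and equate their A4 entries. Rows 1 and 3 agree on A1; apply A1→A3, A5 and equate their A3, A5 entries. Row 1 is now all distinguished symbols — the join is lossless.
Dependency preservation: A1 → A3, A5 is not contained in any single fragment, but the restricted closure of its left-hand side across the fragments still reaches the right-hand side; the remaining FDs each lie inside some fragment. All dependencies are preserved.

lossless and dependency-preserving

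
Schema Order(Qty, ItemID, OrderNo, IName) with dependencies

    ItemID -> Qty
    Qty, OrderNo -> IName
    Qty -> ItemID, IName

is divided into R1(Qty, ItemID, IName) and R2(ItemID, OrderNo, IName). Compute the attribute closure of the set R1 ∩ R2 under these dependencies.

Qty, ItemID, IName

R1 ∩ R2 = {ItemID, IName}.
ItemID → Qty applies, adding Qty
Closure: {Qty, ItemID, IName}.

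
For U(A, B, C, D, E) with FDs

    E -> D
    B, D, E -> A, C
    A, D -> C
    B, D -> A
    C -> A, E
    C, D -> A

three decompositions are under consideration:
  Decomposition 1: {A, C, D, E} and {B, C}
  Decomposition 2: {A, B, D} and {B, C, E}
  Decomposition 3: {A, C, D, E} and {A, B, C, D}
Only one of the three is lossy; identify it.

Decomposition 2

Decomposition 1: common = {C}, closure = {A, C, D, E} → lossless.
Decomposition 2: common = {B}, closure = {B} → lossy.
Decomposition 3: common = {A, C, D}, closure = {A, C, D, E} → lossless.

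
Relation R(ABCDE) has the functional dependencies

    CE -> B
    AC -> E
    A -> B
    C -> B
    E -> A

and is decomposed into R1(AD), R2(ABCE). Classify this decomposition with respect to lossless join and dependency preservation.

Lossless test: (A)⁺ = {AB}, which is a superkey of neither fragment — lossy.
Dependency preservation: every FD's attributes lie within a single fragment, so each can be enforced locally — preserved.

lossy but dependency-preserving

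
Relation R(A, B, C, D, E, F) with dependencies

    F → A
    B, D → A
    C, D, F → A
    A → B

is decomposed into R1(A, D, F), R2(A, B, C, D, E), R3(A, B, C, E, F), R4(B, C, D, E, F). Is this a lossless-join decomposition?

Yes

Chase test. Columns are A, B, C, D, E, F; row i has aⱼ where attribute j ∈ Ri, else bᵢⱼ.
Initial tableau (one row per fragment):
  row 1: a1 b12 b13 a4 b15 a6
  row 2: a1 a2 a3 a4 a5 b26
  row 3: a1 a2 a3 b34 a5 a6
  row 4: b41 a2 a3 a4 a5 a6
Rows 1 and 4 agree on F; apply F→A and equate their A entries.
Rows 1 and 2 agree on A; apply A→B and equate their B entries.
Row 4 is now all distinguished symbols — the join is lossless.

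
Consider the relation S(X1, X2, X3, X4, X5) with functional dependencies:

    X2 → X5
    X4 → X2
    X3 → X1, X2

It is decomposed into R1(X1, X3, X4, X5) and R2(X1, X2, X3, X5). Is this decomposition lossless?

Yes

Common attributes: R1 ∩ R2 = {X1, X3, X5}.
Closure of {X1, X3, X5}: X3 → X1, X2 applies, adding X2. So (X1, X3, X5)⁺ = {X1, X2, X3, X5}.
This closure contains every attribute of R2, so R1 ∩ R2 → R2. The join is lossless.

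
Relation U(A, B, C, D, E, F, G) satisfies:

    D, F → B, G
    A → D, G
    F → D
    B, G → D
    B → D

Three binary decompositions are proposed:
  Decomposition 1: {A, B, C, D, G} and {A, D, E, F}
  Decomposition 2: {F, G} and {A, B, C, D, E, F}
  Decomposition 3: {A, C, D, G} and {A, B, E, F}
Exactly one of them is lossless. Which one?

Decomposition 2

Decomposition 1: common = {A, D}, closure = {A, D, G} → lossy.
Decomposition 2: common = {F}, closure = {B, D, F, G} → lossless.
Decomposition 3: common = {A}, closure = {A, D, G} → lossy.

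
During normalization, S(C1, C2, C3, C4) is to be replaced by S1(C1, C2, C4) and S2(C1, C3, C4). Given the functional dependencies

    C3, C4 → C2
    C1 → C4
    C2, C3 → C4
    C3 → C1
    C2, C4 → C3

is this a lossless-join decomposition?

Common attributes: S1 ∩ S2 = {C1, C4}.
No dependency enlarges {C1, C4}, so (C1, C4)⁺ = {C1, C4}.
The closure contains neither all of S1 = {C1, C2, C4} nor all of S2 = {C1, C3, C4}, so the common attributes are not a superkey of either fragment. The join is lossy.

No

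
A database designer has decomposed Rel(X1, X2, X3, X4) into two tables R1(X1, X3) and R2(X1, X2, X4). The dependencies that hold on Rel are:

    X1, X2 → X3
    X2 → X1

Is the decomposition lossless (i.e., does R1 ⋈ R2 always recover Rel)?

No

Common attributes: R1 ∩ R2 = {X1}.
No dependency enlarges {X1}, so (X1)⁺ = {X1}.
The closure contains neither all of R1 = {X1, X3} nor all of R2 = {X1, X2, X4}, so the common attributes are not a superkey of either fragment. The join is lossy.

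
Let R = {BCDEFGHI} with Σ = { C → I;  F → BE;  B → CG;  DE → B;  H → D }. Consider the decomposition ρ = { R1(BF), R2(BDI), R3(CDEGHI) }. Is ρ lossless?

Chase test. Columns are BCDEFGHI; row i has aⱼ where attribute j ∈ Ri, else bᵢⱼ.
Initial tableau (one row per fragment):
  row 1: a1 b12 b13 b14 a5 b16 b17 b18
  row 2: a1 b22 a3 b24 b25 b26 b27 a8
  row 3: b31 a2 a3 a4 b35 a6 a7 a8
Rows 1 and 2 agree on B; apply B→CG and equate their CG entries.
Rows 1 and 2 agree on C; apply C→I and equate their I entries.
No row becomes fully distinguished — the join is lossy.

No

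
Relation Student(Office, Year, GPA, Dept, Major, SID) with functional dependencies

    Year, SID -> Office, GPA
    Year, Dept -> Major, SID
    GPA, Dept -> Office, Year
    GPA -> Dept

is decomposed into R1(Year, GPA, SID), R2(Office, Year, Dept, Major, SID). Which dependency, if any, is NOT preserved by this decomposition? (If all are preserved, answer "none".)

none

Year, SID → Office, GPA: restricted closure across fragments reaches Office, GPA.
Year, Dept → Major, SID lies within R2.
GPA, Dept → Office, Year: restricted closure across fragments reaches Office, Year.
GPA → Dept: restricted closure across fragments reaches Dept.
Every dependency is enforceable on the fragments, so the decomposition is dependency-preserving.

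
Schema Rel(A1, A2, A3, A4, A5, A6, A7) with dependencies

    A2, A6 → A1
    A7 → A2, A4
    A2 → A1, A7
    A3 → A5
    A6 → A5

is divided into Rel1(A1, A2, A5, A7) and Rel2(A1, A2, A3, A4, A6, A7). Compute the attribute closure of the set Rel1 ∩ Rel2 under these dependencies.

A1, A2, A4, A7

Rel1 ∩ Rel2 = {A1, A2, A7}.
A7 → A2, A4 applies, adding A4
Closure: {A1, A2, A4, A7}.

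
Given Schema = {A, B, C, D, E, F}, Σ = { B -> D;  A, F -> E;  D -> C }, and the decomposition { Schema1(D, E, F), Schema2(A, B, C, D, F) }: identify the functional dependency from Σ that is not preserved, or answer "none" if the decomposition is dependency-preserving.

Check A, F → E: no single fragment contains all of {A, E, F}, and the restricted closure of {A, F} across the fragments never reaches {E}.
B → D is preserved.
D → C is preserved.

A, F -> E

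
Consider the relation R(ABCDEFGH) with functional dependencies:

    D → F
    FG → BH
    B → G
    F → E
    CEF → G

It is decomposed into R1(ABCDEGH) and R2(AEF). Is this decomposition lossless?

No

Common attributes: R1 ∩ R2 = {AE}.
No dependency enlarges {AE}, so (AE)⁺ = {AE}.
The closure contains neither all of R1 = {ABCDEGH} nor all of R2 = {AEF}, so the common attributes are not a superkey of either fragment. The join is lossy.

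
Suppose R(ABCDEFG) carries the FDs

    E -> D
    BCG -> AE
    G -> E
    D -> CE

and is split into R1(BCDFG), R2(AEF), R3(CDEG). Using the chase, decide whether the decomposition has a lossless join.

No

Chase test. Columns are ABCDEFG; row i has aⱼ where attribute j ∈ Ri, else bᵢⱼ.
Initial tableau (one row per fragment):
  row 1: b11 a2 a3 a4 b15 a6 a7
  row 2: a1 b22 b23 b24 a5 a6 b27
  row 3: b31 b32 a3 a4 a5 b36 a7
Rows 2 and 3 agree on E; apply E→D and equate their D entries.
Rows 1 and 3 agree on G; apply G→E and equate their E entries.
Rows 1 and 2 agree on D; apply D→CE and equate their CE entries.
No row becomes fully distinguished — the join is lossy.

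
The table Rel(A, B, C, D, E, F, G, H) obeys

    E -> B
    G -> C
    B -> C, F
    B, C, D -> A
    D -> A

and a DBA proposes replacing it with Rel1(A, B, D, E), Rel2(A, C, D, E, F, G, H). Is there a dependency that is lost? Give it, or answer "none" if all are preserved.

B -> C, F

Check B → C, F: no single fragment contains all of {B, C, F}, and the restricted closure of {B} across the fragments never reaches {C, F}.
E → B is preserved.
G → C is preserved.
B, C, D → A is preserved.
D → A is preserved.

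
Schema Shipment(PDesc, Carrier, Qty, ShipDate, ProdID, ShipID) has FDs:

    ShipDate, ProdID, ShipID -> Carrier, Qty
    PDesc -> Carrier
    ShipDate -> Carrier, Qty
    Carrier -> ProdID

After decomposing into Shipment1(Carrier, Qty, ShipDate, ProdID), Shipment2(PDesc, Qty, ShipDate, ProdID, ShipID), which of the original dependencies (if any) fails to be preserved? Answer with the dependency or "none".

Check PDesc → Carrier: no single fragment contains all of {PDesc, Carrier}, and the restricted closure of {PDesc} across the fragments never reaches {Carrier}.
ShipDate, ProdID, ShipID → Carrier, Qty is preserved.
ShipDate → Carrier, Qty is preserved.
Carrier → ProdID is preserved.

PDesc -> Carrier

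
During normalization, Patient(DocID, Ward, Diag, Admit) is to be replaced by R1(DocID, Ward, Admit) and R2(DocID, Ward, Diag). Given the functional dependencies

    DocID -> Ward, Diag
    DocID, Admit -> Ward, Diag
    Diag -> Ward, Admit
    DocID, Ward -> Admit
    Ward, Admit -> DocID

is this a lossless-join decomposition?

Common attributes: R1 ∩ R2 = {DocID, Ward}.
Closure of {DocID, Ward}: DocID → Ward, Diag applies, adding Diag; Diag → Ward, Admit applies, adding Admit. So (DocID, Ward)⁺ = {DocID, Ward, Diag, Admit}.
This closure contains every attribute of R1, so R1 ∩ R2 → R1. The join is lossless.

Yes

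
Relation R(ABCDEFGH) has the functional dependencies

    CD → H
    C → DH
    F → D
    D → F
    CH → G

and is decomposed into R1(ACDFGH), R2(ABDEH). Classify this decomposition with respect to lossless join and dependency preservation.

lossy but dependency-preserving

Lossless test: (ADH)⁺ = {ADFH}, which is a superkey of neither fragment — lossy.
Dependency preservation: every FD's attributes lie within a single fragment, so each can be enforced locally — preserved.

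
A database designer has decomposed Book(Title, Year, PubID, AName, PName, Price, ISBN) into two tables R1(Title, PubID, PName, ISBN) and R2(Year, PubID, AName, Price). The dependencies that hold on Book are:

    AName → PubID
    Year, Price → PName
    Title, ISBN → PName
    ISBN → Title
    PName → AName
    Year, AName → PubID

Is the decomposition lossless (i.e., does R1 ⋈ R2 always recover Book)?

No

Common attributes: R1 ∩ R2 = {PubID}.
No dependency enlarges {PubID}, so (PubID)⁺ = {PubID}.
The closure contains neither all of R1 = {Title, PubID, PName, ISBN} nor all of R2 = {Year, PubID, AName, Price}, so the common attributes are not a superkey of either fragment. The join is lossy.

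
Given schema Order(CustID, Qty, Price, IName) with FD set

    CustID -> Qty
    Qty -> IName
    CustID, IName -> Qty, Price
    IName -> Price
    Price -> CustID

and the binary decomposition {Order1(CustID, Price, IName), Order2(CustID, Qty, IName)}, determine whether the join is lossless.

Yes

Common attributes: Order1 ∩ Order2 = {CustID, IName}.
Closure of {CustID, IName}: CustID → Qty applies, adding Qty; CustID, IName → Qty, Price applies, adding Price. So (CustID, IName)⁺ = {CustID, Qty, Price, IName}.
This closure contains every attribute of Order1, so Order1 ∩ Order2 → Order1. The join is lossless.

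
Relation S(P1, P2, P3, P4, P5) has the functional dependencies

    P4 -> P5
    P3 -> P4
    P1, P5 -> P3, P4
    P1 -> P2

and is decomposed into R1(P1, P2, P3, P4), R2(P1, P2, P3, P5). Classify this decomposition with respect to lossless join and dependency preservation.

lossless but not dependency-preserving

Lossless test: (P1, P2, P3)⁺ = {P1, P2, P3, P4, P5}, which contains all of one fragment — lossless.
Dependency preservation: the restricted closure of {P4} across the fragments never reaches {P5}, so P4 → P5 cannot be enforced without a join — not preserved.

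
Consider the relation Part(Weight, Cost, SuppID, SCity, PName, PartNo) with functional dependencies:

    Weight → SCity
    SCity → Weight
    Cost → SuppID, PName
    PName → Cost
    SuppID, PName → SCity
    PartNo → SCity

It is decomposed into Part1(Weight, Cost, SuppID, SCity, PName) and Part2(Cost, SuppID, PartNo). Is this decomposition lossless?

Yes

Common attributes: Part1 ∩ Part2 = {Cost, SuppID}.
Closure of {Cost, SuppID}: Cost → SuppID, PName applies, adding PName; SuppID, PName → SCity applies, adding SCity; SCity → Weight applies, adding Weight. So (Cost, SuppID)⁺ = {Weight, Cost, SuppID, SCity, PName}.
This closure contains every attribute of Part1, so Part1 ∩ Part2 → Part1. The join is lossless.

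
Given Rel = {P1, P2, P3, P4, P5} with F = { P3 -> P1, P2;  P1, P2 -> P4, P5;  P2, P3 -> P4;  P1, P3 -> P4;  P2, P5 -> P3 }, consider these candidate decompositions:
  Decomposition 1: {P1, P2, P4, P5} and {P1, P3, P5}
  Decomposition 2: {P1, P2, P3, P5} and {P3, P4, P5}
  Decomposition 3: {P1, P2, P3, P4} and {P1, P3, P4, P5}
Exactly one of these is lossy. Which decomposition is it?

Decomposition 1

Decomposition 1: common = {P1, P5}, closure = {P1, P5} → lossy.
Decomposition 2: common = {P3, P5}, closure = {P1, P2, P3, P4, P5} → lossless.
Decomposition 3: common = {P1, P3, P4}, closure = {P1, P2, P3, P4, P5} → lossless.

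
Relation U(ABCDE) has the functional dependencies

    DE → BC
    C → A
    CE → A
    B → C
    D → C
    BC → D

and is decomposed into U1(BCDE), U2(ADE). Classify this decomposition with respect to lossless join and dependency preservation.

lossless but not dependency-preserving

Lossless test: (DE)⁺ = {ABCDE}, which contains all of one fragment — lossless.
Dependency preservation: the restricted closure of {C} across the fragments never reaches {A}, so C → A cannot be enforced without a join — not preserved.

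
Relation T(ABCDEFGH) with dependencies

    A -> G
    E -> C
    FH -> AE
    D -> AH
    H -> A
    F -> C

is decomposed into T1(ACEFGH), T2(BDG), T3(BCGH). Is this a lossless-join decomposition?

No

Chase test. Columns are ABCDEFGH; row i has aⱼ where attribute j ∈ Ti, else bᵢⱼ.
Initial tableau (one row per fragment):
  row 1: a1 b12 a3 b14 a5 a6 a7 a8
  row 2: b21 a2 b23 a4 b25 b26 a7 b28
  row 3: b31 a2 a3 b34 b35 b36 a7 a8
Rows 1 and 3 agree on H; apply H→A and equate their A entries.
No row becomes fully distinguished — the join is lossy.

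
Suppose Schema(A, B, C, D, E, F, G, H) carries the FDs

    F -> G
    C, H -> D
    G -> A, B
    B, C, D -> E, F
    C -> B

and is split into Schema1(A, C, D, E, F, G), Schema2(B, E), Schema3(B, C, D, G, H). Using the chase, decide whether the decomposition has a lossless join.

Chase test. Columns are A, B, C, D, E, F, G, H; row i has aⱼ where attribute j ∈ Schemai, else bᵢⱼ.
Initial tableau (one row per fragment):
  row 1: a1 b12 a3 a4 a5 a6 a7 b18
  row 2: b21 a2 b23 b24 a5 b26 b27 b28
  row 3: b31 a2 a3 a4 b35 b36 a7 a8
Rows 1 and 3 agree on G; apply G→A, B and equate their A, B entries.
Rows 1 and 3 agree on B, C, D; apply B, C, D→E, F and equate their E, F entries.
Row 3 is now all distinguished symbols — the join is lossless.

Yes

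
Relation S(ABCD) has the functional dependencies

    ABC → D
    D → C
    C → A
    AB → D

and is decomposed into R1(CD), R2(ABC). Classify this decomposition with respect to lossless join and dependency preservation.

Lossless test: (C)⁺ = {AC}, which is a superkey of neither fragment — lossy.
Dependency preservation: the restricted closure of {ABC} across the fragments never reaches {D}, so ABC → D cannot be enforced without a join — not preserved.

lossy and not dependency-preserving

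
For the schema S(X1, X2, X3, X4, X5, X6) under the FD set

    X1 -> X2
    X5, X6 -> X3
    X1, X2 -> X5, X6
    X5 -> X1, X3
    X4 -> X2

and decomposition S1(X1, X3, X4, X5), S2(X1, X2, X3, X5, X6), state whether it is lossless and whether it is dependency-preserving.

Lossless test: (X1, X3, X5)⁺ = {X1, X2, X3, X5, X6}, which contains all of one fragment — lossless.
Dependency preservation: the restricted closure of {X4} across the fragments never reaches {X2}, so X4 → X2 cannot be enforced without a join — not preserved.

lossless but not dependency-preserving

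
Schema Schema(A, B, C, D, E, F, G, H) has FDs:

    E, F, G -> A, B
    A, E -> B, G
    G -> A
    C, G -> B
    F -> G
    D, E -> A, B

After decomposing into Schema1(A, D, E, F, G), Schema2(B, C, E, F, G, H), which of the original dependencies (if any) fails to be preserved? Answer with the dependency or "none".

E, F, G → A, B: restricted closure across fragments reaches A, B.
A, E → B, G: restricted closure across fragments reaches B, G.
G → A lies within Schema1.
C, G → B lies within Schema2.
F → G lies within Schema1.
D, E → A, B: restricted closure across fragments reaches A, B.
Every dependency is enforceable on the fragments, so the decomposition is dependency-preserving.

none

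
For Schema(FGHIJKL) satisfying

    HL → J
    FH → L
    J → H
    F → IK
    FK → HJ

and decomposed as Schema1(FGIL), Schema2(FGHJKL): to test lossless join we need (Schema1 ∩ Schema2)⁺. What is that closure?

Schema1 ∩ Schema2 = {FGL}.
F → IK applies, adding IK
FK → HJ applies, adding HJ
Closure: {FGHIJKL}.

FGHIJKL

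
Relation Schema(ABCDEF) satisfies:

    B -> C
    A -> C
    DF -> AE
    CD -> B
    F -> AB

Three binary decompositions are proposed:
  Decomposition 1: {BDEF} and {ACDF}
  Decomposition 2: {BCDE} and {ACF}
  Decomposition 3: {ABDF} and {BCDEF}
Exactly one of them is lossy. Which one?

Decomposition 1: common = {DF}, closure = {ABCDEF} → lossless.
Decomposition 2: common = {C}, closure = {C} → lossy.
Decomposition 3: common = {BDF}, closure = {ABCDEF} → lossless.

Decomposition 2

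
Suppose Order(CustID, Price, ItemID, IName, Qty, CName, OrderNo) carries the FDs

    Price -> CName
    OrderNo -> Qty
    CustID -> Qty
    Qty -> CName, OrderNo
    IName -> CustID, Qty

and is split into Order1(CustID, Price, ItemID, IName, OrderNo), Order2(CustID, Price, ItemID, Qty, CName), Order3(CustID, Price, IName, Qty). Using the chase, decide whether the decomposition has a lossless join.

Yes

Chase test. Columns are CustID, Price, ItemID, IName, Qty, CName, OrderNo; row i has aⱼ where attribute j ∈ Orderi, else bᵢⱼ.
Initial tableau (one row per fragment):
  row 1: a1 a2 a3 a4 b15 b16 a7
  row 2: a1 a2 a3 b24 a5 a6 b27
  row 3: a1 a2 b33 a4 a5 b36 b37
Rows 1 and 2 agree on Price; apply Price→CName and equate their CName entries.
Rows 1 and 3 agree on Price; apply Price→CName and equate their CName entries.
Rows 1 and 2 agree on CustID; apply CustID→Qty and equate their Qty entries.
Rows 1 and 2 agree on Qty; apply Qty→CName, OrderNo and equate their CName, OrderNo entries.
Rows 1 and 3 agree on Qty; apply Qty→CName, OrderNo and equate their CName, OrderNo entries.
Row 1 is now all distinguished symbols — the join is lossless.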